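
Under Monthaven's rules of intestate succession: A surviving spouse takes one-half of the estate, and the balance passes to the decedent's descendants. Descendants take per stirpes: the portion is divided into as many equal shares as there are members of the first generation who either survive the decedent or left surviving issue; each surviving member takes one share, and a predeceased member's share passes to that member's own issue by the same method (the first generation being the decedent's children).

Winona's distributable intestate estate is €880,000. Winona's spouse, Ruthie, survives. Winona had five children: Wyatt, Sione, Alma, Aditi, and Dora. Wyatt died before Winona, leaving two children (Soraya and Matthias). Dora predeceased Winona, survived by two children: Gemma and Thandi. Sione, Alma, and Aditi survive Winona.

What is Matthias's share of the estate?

Ruthie takes one-half of €880,000 = €440,000. The remaining €440,000 passes to the descendants.
The descendants' portion (€440,000) is divided into 5 shares of €88,000: Sione, Alma, and Aditi each take €88,000; Wyatt's €88,000 share passes to Wyatt's issue; Dora's €88,000 share passes to Dora's issue.
Wyatt's share (€88,000) is divided into 2 shares of €44,000: Soraya and Matthias each take €44,000.
Dora's share (€88,000) is divided into 2 shares of €44,000: Gemma and Thandi each take €44,000.

Matthias receives €44,000.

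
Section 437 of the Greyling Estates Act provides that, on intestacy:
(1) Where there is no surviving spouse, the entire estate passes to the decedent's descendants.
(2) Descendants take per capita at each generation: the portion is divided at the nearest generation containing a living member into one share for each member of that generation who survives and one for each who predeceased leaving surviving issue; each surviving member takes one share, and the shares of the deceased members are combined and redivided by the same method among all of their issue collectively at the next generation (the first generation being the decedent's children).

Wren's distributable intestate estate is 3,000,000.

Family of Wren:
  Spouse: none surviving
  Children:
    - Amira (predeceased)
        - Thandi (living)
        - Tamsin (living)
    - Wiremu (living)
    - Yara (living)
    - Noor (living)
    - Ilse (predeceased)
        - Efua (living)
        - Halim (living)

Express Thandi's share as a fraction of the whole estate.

The entire 3,000,000 passes to the descendants.
That amount (3,000,000) is divided at the children's generation into 5 shares of 600,000. Wiremu, Yara, and Noor each take 600,000. The 2 shares of the deceased (Amira and Ilse) are combined into a pool of 1,200,000.
That pool (1,200,000) is divided at the grandchildren's generation equally among Thandi, Tamsin, Efua, and Halim: 300,000 each.

Thandi receives 1/10 of the estate.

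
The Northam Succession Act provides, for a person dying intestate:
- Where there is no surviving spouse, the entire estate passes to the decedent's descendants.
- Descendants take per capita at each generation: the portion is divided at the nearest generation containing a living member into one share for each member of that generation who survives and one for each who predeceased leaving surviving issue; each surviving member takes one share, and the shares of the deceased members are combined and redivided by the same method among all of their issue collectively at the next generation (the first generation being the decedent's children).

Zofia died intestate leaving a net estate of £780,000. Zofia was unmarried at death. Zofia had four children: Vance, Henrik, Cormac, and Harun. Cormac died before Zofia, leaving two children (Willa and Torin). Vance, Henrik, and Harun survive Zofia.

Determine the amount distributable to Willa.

The entire £780,000 passes to the descendants.
That amount (£780,000) is divided at the children's generation into 4 shares of £195,000. Vance, Henrik, and Harun each take £195,000. The remaining share for the deceased Cormac (£195,000) is carried to the next generation.
That pool (£195,000) is divided at the grandchildren's generation equally among Willa and Torin: £97,500 each.

Willa receives £97,500.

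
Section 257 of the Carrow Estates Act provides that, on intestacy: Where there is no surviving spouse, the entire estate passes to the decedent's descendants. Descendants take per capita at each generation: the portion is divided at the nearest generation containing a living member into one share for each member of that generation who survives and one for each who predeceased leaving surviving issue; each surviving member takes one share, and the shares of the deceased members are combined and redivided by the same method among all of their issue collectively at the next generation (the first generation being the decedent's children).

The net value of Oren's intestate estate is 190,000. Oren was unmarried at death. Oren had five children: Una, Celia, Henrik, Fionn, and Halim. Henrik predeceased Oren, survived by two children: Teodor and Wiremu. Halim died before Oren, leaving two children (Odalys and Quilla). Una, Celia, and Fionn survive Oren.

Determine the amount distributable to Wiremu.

The entire 190,000 passes to the descendants.
That amount (190,000) is divided at the children's generation into 5 shares of 38,000. Una, Celia, and Fionn each take 38,000. The 2 shares of the deceased (Henrik and Halim) are combined into a pool of 76,000.
That pool (76,000) is divided at the grandchildren's generation equally among Teodor, Wiremu, Odalys, and Quilla: 19,000 each.

Wiremu receives 19,000.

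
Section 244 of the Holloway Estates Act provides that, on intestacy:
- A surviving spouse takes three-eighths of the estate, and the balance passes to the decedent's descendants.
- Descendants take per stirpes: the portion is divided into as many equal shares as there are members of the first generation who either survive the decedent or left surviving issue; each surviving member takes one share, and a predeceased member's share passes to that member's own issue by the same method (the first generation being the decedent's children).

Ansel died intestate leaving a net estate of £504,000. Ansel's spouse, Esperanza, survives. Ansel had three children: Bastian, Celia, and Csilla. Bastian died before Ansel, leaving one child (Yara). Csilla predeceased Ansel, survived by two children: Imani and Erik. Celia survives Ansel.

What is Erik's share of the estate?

Erik receives £52,500.

Esperanza takes three-eighths of £504,000 = £189,000. The remaining £315,000 passes to the descendants.
The descendants' portion (£315,000) is divided into 3 shares of £105,000: Celia takes £105,000; Bastian's £105,000 share passes to Bastian's issue; Csilla's £105,000 share passes to Csilla's issue.
Bastian's share (£105,000) passes entirely to Yara.
Csilla's share (£105,000) is divided into 2 shares of £52,500: Imani and Erik each take £52,500.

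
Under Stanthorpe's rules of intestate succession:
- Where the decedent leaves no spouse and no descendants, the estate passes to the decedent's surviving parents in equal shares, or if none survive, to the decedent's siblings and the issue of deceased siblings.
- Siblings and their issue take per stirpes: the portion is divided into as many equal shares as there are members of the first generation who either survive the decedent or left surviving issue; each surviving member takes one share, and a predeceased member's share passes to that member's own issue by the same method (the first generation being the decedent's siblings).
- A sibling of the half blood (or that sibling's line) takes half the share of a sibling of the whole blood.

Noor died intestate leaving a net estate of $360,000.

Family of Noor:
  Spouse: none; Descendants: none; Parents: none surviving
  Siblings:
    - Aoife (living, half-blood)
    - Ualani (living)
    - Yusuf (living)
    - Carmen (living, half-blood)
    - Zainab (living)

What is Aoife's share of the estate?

Aoife receives $45,000.

The entire $360,000 passes to the siblings and their issue.
Counting each half-blood sibling's line as half a unit, there are 4 units in $360,000, so one unit is $90,000. Whole-blood lines (Ualani, Yusuf, and Zainab) take $90,000 each; half-blood lines (Aoife and Carmen) take $45,000 each.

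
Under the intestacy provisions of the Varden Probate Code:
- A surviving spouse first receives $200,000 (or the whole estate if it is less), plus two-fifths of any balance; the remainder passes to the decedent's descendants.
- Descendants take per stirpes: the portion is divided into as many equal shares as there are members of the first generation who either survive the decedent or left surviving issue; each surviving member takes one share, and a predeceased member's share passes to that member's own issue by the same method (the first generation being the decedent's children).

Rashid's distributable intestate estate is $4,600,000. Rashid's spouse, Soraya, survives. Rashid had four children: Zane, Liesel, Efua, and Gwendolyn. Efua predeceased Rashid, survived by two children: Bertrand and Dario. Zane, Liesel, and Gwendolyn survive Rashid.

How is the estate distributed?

Soraya: $1,960,000; Zane: $660,000; Liesel: $660,000; Bertrand: $330,000; Dario: $330,000; Gwendolyn: $660,000

Soraya first takes $200,000, leaving a balance of $4,400,000. Soraya then takes two-fifths of the balance ($1,760,000), for a total of $1,960,000. The remaining $2,640,000 passes to the descendants.
The descendants' portion ($2,640,000) is divided into 4 shares of $660,000: Zane, Liesel, and Gwendolyn each take $660,000; Efua's $660,000 share passes to Efua's issue.
Efua's share ($660,000) is divided into 2 shares of $330,000: Bertrand and Dario each take $330,000.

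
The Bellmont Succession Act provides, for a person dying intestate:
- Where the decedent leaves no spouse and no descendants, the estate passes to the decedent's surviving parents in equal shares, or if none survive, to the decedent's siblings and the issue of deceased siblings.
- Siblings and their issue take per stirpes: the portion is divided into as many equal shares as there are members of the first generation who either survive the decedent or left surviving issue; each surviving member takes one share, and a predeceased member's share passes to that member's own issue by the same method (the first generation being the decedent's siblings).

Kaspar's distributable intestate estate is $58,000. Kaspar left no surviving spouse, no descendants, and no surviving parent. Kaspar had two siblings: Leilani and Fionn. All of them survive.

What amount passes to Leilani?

Leilani receives $29,000.

The entire $58,000 passes to the siblings and their issue.
That amount ($58,000) is divided into 2 shares of $29,000: Leilani and Fionn each take $29,000.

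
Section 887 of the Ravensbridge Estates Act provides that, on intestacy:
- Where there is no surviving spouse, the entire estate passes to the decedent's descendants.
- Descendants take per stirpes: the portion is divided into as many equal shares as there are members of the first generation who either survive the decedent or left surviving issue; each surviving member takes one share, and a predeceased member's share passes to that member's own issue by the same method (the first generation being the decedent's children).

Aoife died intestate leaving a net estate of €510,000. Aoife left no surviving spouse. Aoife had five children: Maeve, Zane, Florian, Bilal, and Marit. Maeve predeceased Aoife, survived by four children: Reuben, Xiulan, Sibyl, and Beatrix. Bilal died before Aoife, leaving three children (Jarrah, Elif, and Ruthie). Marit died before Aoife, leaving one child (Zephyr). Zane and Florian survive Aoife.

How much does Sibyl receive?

The entire €510,000 passes to the descendants.
That amount (€510,000) is divided into 5 shares of €102,000: Zane and Florian each take €102,000; Maeve's €102,000 share passes to Maeve's issue; Bilal's €102,000 share passes to Bilal's issue; Marit's €102,000 share passes to Marit's issue.
Maeve's share (€102,000) is divided into 4 shares of €25,500: Reuben, Xiulan, Sibyl, and Beatrix each take €25,500.
Bilal's share (€102,000) is divided into 3 shares of €34,000: Jarrah, Elif, and Ruthie each take €34,000.
Marit's share (€102,000) passes entirely to Zephyr.

Sibyl receives €25,500.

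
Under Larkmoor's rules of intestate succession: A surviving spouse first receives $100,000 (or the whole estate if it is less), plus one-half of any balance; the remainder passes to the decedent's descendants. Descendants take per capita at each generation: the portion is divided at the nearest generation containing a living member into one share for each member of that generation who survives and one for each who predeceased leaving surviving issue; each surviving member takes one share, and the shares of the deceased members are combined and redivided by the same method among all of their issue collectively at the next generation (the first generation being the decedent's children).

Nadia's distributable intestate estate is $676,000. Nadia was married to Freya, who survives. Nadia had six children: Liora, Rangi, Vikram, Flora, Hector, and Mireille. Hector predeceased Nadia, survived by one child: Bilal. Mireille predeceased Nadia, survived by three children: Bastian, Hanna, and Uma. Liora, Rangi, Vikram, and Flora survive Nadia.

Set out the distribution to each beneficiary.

Freya: $388,000; Liora: $48,000; Rangi: $48,000; Vikram: $48,000; Flora: $48,000; Bilal: $24,000; Bastian: $24,000; Hanna: $24,000; Uma: $24,000

Freya first takes $100,000, leaving a balance of $576,000. Freya then takes one-half of the balance ($288,000), for a total of $388,000. The remaining $288,000 passes to the descendants.
The descendants' portion ($288,000) is divided at the children's generation into 6 shares of $48,000. Liora, Rangi, Vikram, and Flora each take $48,000. The 2 shares of the deceased (Hector and Mireille) are combined into a pool of $96,000.
That pool ($96,000) is divided at the grandchildren's generation equally among Bilal, Bastian, Hanna, and Uma: $24,000 each.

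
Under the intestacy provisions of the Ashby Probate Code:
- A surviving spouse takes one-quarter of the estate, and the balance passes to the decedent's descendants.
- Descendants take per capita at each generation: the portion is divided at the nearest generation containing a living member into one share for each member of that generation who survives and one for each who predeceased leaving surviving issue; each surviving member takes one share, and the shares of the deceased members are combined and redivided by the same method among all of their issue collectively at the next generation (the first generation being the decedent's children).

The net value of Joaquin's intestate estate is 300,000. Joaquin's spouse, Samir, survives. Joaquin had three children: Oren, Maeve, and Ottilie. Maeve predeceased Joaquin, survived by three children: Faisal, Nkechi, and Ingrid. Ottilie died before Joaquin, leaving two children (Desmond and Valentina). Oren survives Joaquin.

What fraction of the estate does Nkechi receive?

Nkechi receives 1/10 of the estate.

Samir takes one-quarter of 300,000 = 75,000. The remaining 225,000 passes to the descendants.
The descendants' portion (225,000) is divided at the children's generation into 3 shares of 75,000. Oren takes 75,000. The 2 shares of the deceased (Maeve and Ottilie) are combined into a pool of 150,000.
That pool (150,000) is divided at the grandchildren's generation equally among Faisal, Nkechi, Ingrid, Desmond, and Valentina: 30,000 each.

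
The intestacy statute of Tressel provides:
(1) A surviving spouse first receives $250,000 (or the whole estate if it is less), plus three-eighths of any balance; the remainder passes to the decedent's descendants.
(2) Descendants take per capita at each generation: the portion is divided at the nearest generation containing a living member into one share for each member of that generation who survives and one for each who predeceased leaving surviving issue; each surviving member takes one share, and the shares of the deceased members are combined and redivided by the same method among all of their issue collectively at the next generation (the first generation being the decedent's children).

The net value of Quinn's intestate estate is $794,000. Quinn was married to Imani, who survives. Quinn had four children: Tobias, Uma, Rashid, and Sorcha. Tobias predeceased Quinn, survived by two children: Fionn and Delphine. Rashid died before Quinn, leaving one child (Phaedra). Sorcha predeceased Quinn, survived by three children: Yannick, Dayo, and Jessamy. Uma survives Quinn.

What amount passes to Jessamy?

Jessamy receives $42,500.

Imani first takes $250,000, leaving a balance of $544,000. Imani then takes three-eighths of the balance ($204,000), for a total of $454,000. The remaining $340,000 passes to the descendants.
The descendants' portion ($340,000) is divided at the children's generation into 4 shares of $85,000. Uma takes $85,000. The 3 shares of the deceased (Tobias, Rashid, and Sorcha) are combined into a pool of $255,000.
That pool ($255,000) is divided at the grandchildren's generation equally among Fionn, Delphine, Phaedra, Yannick, Dayo, and Jessamy: $42,500 each.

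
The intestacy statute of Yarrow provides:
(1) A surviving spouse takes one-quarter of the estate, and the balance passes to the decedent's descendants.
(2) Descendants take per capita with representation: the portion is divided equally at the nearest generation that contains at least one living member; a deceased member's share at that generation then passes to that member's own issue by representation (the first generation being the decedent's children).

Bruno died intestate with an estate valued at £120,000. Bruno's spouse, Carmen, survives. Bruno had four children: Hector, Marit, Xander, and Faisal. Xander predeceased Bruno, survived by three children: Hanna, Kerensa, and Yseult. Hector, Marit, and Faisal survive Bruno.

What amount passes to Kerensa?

Kerensa receives £7,500.

Carmen takes one-quarter of £120,000 = £30,000. The remaining £90,000 passes to the descendants.
The descendants' portion (£90,000) is divided into 4 shares of £22,500: Hector, Marit, and Faisal each take £22,500; Xander's £22,500 share passes to Xander's issue.
Xander's share (£22,500) is divided into 3 shares of £7,500: Hanna, Kerensa, and Yseult each take £7,500.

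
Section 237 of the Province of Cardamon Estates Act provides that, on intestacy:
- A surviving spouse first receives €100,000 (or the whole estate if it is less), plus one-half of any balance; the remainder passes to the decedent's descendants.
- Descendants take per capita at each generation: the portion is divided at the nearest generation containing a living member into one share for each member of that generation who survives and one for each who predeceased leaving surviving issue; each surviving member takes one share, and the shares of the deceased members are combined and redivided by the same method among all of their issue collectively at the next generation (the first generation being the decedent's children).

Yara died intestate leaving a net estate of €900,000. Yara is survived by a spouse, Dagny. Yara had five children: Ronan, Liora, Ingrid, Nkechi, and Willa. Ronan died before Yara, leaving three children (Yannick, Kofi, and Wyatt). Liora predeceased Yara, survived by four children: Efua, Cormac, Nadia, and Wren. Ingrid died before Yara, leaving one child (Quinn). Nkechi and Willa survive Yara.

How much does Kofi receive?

Kofi receives €30,000.

Dagny first takes €100,000, leaving a balance of €800,000. Dagny then takes one-half of the balance (€400,000), for a total of €500,000. The remaining €400,000 passes to the descendants.
The descendants' portion (€400,000) is divided at the children's generation into 5 shares of €80,000. Nkechi and Willa each take €80,000. The 3 shares of the deceased (Ronan, Liora, and Ingrid) are combined into a pool of €240,000.
That pool (€240,000) is divided at the grandchildren's generation equally among Yannick, Kofi, Wyatt, Efua, Cormac, Nadia, Wren, and Quinn: €30,000 each.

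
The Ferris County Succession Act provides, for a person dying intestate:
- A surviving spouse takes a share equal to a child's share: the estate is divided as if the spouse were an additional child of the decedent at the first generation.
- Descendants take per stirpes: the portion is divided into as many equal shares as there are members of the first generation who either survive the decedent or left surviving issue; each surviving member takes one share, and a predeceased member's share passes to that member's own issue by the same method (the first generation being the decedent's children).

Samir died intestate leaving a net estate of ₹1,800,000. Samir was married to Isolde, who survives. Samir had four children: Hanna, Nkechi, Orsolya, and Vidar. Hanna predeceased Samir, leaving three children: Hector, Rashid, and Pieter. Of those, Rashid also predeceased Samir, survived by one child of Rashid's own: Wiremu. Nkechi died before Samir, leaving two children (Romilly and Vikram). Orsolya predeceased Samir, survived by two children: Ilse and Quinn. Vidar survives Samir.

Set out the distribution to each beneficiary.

Isolde: ₹360,000; Hector: ₹120,000; Wiremu: ₹120,000; Pieter: ₹120,000; Romilly: ₹180,000; Vikram: ₹180,000; Ilse: ₹180,000; Quinn: ₹180,000; Vidar: ₹360,000

The spouse counts as an additional share at the children's level, so there are 5 primary shares of ₹360,000. Isolde takes one such share (₹360,000).
The children's combined portion (₹1,440,000) is divided into 4 shares of ₹360,000: Vidar takes ₹360,000; Hanna's ₹360,000 share passes to Hanna's issue; Nkechi's ₹360,000 share passes to Nkechi's issue; Orsolya's ₹360,000 share passes to Orsolya's issue.
Hanna's share (₹360,000) is divided into 3 shares of ₹120,000: Hector and Pieter each take ₹120,000; Rashid's ₹120,000 share passes to Rashid's issue.
Rashid's share (₹120,000) passes entirely to Wiremu.
Nkechi's share (₹360,000) is divided into 2 shares of ₹180,000: Romilly and Vikram each take ₹180,000.
Orsolya's share (₹360,000) is divided into 2 shares of ₹180,000: Ilse and Quinn each take ₹180,000.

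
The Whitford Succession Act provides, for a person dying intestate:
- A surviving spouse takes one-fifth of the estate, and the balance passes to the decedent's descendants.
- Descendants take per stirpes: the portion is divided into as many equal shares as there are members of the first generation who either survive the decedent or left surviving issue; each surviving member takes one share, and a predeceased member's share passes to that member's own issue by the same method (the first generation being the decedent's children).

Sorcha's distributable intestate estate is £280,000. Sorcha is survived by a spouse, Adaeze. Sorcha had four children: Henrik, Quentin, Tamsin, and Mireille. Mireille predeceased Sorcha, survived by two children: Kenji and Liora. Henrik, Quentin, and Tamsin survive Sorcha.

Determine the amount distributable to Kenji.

Kenji receives £28,000.

Adaeze takes one-fifth of £280,000 = £56,000. The remaining £224,000 passes to the descendants.
The descendants' portion (£224,000) is divided into 4 shares of £56,000: Henrik, Quentin, and Tamsin each take £56,000; Mireille's £56,000 share passes to Mireille's issue.
Mireille's share (£56,000) is divided into 2 shares of £28,000: Kenji and Liora each take £28,000.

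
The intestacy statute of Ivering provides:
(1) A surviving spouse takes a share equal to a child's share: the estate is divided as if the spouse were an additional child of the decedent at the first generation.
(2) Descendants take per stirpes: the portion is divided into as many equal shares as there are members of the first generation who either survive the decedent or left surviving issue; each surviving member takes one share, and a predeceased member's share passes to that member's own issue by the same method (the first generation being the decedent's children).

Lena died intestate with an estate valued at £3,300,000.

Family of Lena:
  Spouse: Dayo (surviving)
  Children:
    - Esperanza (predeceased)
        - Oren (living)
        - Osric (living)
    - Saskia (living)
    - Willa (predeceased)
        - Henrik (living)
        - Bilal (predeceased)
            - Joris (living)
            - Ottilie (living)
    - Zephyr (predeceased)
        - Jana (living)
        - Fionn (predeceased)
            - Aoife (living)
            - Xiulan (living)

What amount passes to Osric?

Osric receives £330,000.

The spouse counts as an additional share at the children's level, so there are 5 primary shares of £660,000. Dayo takes one such share (£660,000).
The children's combined portion (£2,640,000) is divided into 4 shares of £660,000: Saskia takes £660,000; Esperanza's £660,000 share passes to Esperanza's issue; Willa's £660,000 share passes to Willa's issue; Zephyr's £660,000 share passes to Zephyr's issue.
Esperanza's share (£660,000) is divided into 2 shares of £330,000: Oren and Osric each take £330,000.
Willa's share (£660,000) is divided into 2 shares of £330,000: Henrik takes £330,000; Bilal's £330,000 share passes to Bilal's issue.
Bilal's share (£330,000) is divided into 2 shares of £165,000: Joris and Ottilie each take £165,000.
Zephyr's share (£660,000) is divided into 2 shares of £330,000: Jana takes £330,000; Fionn's £330,000 share passes to Fionn's issue.
Fionn's share (£330,000) is divided into 2 shares of £165,000: Aoife and Xiulan each take £165,000.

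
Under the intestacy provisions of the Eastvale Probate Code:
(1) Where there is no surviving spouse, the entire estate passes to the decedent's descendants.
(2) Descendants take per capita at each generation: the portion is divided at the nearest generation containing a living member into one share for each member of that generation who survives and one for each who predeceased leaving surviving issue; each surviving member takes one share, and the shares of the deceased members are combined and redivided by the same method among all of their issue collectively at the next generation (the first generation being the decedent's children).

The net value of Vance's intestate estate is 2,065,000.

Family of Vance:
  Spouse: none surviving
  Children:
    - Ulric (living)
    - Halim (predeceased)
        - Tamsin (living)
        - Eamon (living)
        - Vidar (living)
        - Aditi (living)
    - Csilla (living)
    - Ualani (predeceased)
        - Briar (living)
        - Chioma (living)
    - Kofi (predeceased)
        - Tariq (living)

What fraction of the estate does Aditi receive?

Aditi receives 3/35 of the estate.

The entire 2,065,000 passes to the descendants.
That amount (2,065,000) is divided at the children's generation into 5 shares of 413,000. Ulric and Csilla each take 413,000. The 3 shares of the deceased (Halim, Ualani, and Kofi) are combined into a pool of 1,239,000.
That pool (1,239,000) is divided at the grandchildren's generation equally among Tamsin, Eamon, Vidar, Aditi, Briar, Chioma, and Tariq: 177,000 each.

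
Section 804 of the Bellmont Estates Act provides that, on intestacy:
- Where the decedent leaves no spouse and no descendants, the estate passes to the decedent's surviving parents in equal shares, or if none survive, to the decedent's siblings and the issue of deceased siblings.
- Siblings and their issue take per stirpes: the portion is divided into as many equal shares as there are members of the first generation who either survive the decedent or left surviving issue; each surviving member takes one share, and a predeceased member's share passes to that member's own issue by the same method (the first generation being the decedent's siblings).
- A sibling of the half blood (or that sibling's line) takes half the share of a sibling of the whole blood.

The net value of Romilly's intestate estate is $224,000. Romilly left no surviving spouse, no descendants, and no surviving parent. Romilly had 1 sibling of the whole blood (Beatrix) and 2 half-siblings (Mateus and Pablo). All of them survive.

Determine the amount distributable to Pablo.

The entire $224,000 passes to the siblings and their issue.
Counting each half-blood sibling's line as half a unit, there are 2 units in $224,000, so one unit is $112,000. Whole-blood lines (Beatrix) take $112,000 each; half-blood lines (Mateus and Pablo) take $56,000 each.

Pablo receives $56,000.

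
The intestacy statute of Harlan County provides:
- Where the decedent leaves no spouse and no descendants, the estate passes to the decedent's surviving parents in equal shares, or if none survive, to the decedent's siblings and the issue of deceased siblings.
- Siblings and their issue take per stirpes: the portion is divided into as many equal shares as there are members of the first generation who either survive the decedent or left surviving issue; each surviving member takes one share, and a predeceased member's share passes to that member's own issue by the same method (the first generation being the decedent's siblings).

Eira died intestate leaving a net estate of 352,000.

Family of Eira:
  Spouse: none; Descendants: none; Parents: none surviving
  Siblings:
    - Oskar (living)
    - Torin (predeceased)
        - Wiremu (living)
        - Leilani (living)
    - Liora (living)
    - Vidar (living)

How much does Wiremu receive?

Wiremu receives 44,000.

The entire 352,000 passes to the siblings and their issue.
That amount (352,000) is divided into 4 shares of 88,000: Oskar, Liora, and Vidar each take 88,000; Torin's 88,000 share passes to Torin's issue.
Torin's share (88,000) is divided into 2 shares of 44,000: Wiremu and Leilani each take 44,000.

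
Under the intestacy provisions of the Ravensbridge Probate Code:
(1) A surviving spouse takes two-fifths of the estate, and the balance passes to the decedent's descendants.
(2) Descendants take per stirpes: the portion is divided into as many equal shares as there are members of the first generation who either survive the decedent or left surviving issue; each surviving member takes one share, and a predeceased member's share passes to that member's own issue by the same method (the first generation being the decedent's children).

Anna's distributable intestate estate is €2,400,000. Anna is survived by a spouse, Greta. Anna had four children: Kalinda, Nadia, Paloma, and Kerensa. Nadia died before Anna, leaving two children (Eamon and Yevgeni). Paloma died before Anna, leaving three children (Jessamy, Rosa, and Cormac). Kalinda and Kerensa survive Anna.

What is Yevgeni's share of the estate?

Greta takes two-fifths of €2,400,000 = €960,000. The remaining €1,440,000 passes to the descendants.
The descendants' portion (€1,440,000) is divided into 4 shares of €360,000: Kalinda and Kerensa each take €360,000; Nadia's €360,000 share passes to Nadia's issue; Paloma's €360,000 share passes to Paloma's issue.
Nadia's share (€360,000) is divided into 2 shares of €180,000: Eamon and Yevgeni each take €180,000.
Paloma's share (€360,000) is divided into 3 shares of €120,000: Jessamy, Rosa, and Cormac each take €120,000.

Yevgeni receives €180,000.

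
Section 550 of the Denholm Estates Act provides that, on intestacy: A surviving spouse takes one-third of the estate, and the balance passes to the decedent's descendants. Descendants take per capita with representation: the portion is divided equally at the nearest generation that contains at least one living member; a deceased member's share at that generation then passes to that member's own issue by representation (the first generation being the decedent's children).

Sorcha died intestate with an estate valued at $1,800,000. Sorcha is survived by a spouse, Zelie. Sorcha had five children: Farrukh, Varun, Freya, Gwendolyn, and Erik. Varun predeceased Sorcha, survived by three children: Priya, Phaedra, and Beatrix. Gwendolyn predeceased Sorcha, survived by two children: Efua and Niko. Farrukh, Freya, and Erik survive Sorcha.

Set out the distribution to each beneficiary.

Zelie takes one-third of $1,800,000 = $600,000. The remaining $1,200,000 passes to the descendants.
The descendants' portion ($1,200,000) is divided into 5 shares of $240,000: Farrukh, Freya, and Erik each take $240,000; Varun's $240,000 share passes to Varun's issue; Gwendolyn's $240,000 share passes to Gwendolyn's issue.
Varun's share ($240,000) is divided into 3 shares of $80,000: Priya, Phaedra, and Beatrix each take $80,000.
Gwendolyn's share ($240,000) is divided into 2 shares of $120,000: Efua and Niko each take $120,000.

Zelie: $600,000; Farrukh: $240,000; Priya: $80,000; Phaedra: $80,000; Beatrix: $80,000; Freya: $240,000; Efua: $120,000; Niko: $120,000; Erik: $240,000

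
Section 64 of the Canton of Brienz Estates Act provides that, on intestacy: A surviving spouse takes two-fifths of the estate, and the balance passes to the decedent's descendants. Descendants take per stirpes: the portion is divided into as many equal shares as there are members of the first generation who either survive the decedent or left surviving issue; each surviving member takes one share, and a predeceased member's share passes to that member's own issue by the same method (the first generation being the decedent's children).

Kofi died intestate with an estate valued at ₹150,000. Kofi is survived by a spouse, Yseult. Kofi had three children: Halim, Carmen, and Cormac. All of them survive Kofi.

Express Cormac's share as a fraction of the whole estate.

Cormac receives 1/5 of the estate.

Yseult takes two-fifths of ₹150,000 = ₹60,000. The remaining ₹90,000 passes to the descendants.
The descendants' portion (₹90,000) is divided into 3 shares of ₹30,000: Halim, Carmen, and Cormac each take ₹30,000.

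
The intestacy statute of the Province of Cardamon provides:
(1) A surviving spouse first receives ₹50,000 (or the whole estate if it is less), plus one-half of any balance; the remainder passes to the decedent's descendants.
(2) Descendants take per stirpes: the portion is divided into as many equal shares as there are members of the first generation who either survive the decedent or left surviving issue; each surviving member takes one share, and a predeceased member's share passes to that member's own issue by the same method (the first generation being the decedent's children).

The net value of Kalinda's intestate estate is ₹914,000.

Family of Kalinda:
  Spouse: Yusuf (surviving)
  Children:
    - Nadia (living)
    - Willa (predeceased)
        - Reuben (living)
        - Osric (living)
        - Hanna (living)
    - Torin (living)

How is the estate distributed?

Yusuf: ₹482,000; Nadia: ₹144,000; Reuben: ₹48,000; Osric: ₹48,000; Hanna: ₹48,000; Torin: ₹144,000

Yusuf first takes ₹50,000, leaving a balance of ₹864,000. Yusuf then takes one-half of the balance (₹432,000), for a total of ₹482,000. The remaining ₹432,000 passes to the descendants.
The descendants' portion (₹432,000) is divided into 3 shares of ₹144,000: Nadia and Torin each take ₹144,000; Willa's ₹144,000 share passes to Willa's issue.
Willa's share (₹144,000) is divided into 3 shares of ₹48,000: Reuben, Osric, and Hanna each take ₹48,000.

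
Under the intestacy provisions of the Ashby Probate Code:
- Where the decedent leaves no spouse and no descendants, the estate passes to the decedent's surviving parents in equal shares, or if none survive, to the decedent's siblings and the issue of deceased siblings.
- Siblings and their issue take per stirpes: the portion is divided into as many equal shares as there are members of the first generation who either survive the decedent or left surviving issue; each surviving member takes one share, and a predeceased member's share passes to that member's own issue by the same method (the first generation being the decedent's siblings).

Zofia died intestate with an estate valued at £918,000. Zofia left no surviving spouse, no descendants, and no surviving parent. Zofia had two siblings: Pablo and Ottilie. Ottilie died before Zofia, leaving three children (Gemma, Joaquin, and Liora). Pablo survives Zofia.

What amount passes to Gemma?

The entire £918,000 passes to the siblings and their issue.
That amount (£918,000) is divided into 2 shares of £459,000: Pablo takes £459,000; Ottilie's £459,000 share passes to Ottilie's issue.
Ottilie's share (£459,000) is divided into 3 shares of £153,000: Gemma, Joaquin, and Liora each take £153,000.

Gemma receives £153,000.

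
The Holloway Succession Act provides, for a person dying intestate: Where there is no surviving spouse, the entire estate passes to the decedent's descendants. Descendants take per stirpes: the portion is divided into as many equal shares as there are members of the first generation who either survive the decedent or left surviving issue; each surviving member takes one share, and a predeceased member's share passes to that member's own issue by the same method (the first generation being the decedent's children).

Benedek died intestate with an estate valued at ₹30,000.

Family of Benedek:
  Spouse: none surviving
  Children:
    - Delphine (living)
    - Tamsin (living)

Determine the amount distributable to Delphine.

The entire ₹30,000 passes to the descendants.
That amount (₹30,000) is divided into 2 shares of ₹15,000: Delphine and Tamsin each take ₹15,000.

Delphine receives ₹15,000.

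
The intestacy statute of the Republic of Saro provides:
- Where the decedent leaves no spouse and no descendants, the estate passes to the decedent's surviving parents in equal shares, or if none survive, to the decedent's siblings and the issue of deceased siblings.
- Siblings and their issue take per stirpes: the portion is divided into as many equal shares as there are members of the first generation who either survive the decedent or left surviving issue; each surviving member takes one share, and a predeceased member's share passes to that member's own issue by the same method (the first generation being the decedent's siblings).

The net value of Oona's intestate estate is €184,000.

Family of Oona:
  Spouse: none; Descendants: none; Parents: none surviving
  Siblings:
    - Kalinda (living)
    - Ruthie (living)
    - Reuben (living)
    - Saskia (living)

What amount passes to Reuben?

The entire €184,000 passes to the siblings and their issue.
That amount (€184,000) is divided into 4 shares of €46,000: Kalinda, Ruthie, Reuben, and Saskia each take €46,000.

Reuben receives €46,000.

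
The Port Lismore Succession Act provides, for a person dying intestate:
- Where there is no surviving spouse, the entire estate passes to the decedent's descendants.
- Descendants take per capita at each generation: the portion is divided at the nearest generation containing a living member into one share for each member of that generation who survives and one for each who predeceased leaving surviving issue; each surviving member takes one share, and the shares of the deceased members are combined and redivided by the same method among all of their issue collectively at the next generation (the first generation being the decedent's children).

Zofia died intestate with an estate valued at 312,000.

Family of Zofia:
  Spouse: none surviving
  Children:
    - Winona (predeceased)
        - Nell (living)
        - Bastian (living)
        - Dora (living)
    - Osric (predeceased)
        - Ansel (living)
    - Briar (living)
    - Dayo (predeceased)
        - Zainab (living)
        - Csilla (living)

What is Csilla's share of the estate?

The entire 312,000 passes to the descendants.
That amount (312,000) is divided at the children's generation into 4 shares of 78,000. Briar takes 78,000. The 3 shares of the deceased (Winona, Osric, and Dayo) are combined into a pool of 234,000.
That pool (234,000) is divided at the grandchildren's generation equally among Nell, Bastian, Dora, Ansel, Zainab, and Csilla: 39,000 each.

Csilla receives 39,000.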